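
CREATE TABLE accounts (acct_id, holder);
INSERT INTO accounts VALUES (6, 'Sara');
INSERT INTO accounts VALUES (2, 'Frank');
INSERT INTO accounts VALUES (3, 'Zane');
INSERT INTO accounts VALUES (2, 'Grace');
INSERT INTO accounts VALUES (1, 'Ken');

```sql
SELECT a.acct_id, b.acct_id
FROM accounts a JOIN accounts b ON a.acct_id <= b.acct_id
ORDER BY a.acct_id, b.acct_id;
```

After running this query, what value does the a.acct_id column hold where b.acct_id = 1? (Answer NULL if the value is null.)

1

INNER JOIN keeps only pairs where the ON condition holds.
Matching on a.acct_id <= b.acct_id.
Matched pairs: 16.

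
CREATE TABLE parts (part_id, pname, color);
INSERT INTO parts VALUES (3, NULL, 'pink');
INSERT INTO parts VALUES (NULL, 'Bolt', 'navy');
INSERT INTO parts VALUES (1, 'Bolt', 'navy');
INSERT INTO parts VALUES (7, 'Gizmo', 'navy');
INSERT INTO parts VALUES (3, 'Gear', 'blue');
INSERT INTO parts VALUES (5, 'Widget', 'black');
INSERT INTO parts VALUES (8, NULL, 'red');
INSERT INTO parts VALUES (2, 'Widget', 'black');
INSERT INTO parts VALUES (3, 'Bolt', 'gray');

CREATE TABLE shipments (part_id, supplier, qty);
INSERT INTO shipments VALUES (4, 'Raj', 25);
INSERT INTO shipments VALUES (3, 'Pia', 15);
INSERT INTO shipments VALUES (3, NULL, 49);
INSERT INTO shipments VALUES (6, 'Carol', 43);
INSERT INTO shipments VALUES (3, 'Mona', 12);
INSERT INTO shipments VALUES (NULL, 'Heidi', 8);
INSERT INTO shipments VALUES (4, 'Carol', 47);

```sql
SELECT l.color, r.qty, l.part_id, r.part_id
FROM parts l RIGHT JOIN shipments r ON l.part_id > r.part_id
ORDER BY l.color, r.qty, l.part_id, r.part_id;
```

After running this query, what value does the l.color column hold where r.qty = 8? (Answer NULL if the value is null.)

RIGHT JOIN keeps every row from `shipments`; unmatched rows get NULL for `parts`'s columns.
Matching on l.part_id > r.part_id. A NULL in a compared column never satisfies the condition.
Matched pairs: 17; unmatched r rows kept: 1.

NULL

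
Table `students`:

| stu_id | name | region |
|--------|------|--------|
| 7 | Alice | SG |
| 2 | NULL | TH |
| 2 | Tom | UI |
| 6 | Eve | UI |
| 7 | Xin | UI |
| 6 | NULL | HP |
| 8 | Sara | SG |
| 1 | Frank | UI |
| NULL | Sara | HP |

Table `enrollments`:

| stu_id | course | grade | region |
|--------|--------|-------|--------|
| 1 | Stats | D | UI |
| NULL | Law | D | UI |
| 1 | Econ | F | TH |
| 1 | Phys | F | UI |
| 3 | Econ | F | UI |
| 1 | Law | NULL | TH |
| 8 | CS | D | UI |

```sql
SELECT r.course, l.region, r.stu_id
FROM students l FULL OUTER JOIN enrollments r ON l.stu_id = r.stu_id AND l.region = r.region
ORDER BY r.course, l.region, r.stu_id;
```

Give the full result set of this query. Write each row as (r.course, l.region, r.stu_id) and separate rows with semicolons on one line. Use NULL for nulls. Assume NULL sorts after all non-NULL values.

(CS, NULL, 8); (Econ, NULL, 1); (Econ, NULL, 3); (Law, NULL, 1); (Law, NULL, NULL); (Phys, UI, 1); (Stats, UI, 1); (NULL, HP, NULL); (NULL, HP, NULL); (NULL, SG, NULL); (NULL, SG, NULL); (NULL, TH, NULL); (NULL, UI, NULL); (NULL, UI, NULL); (NULL, UI, NULL)

FULL OUTER JOIN keeps every row from both sides; unmatched rows get NULL for the other side's columns.
Matching on l.stu_id = r.stu_id AND l.region = r.region. A NULL in a compared column never satisfies the condition.
Matched pairs: 2; unmatched l rows kept: 8; unmatched r rows kept: 5.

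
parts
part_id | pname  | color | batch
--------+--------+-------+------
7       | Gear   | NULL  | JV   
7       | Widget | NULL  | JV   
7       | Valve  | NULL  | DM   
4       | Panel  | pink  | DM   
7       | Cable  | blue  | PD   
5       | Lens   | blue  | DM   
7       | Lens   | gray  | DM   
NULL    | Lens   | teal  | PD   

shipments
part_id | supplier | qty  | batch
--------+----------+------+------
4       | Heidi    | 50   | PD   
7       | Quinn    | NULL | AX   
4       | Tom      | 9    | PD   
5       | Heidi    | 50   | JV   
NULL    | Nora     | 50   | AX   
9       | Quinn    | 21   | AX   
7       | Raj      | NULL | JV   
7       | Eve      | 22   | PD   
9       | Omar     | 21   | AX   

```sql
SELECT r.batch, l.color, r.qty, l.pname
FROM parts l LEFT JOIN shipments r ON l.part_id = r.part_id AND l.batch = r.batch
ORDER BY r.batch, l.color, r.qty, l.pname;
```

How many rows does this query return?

8

LEFT JOIN keeps every row from `parts`; unmatched rows get NULL for `shipments`'s columns.
Matching on l.part_id = r.part_id AND l.batch = r.batch. A NULL in a compared column never satisfies the condition.
- l row (part_id=7, batch=JV): matches 1 r row(s) → 1 output row(s).
- l row (part_id=7, batch=JV): matches 1 r row(s) → 1 output row(s).
- l row (part_id=7, batch=DM): no match → kept, r columns NULL.
- l row (part_id=4, batch=DM): no match → kept, r columns NULL.
- l row (part_id=7, batch=PD): matches 1 r row(s) → 1 output row(s).
- l row (part_id=5, batch=DM): no match → kept, r columns NULL.
- l row (part_id=7, batch=DM): no match → kept, r columns NULL.
- l row (part_id=NULL, batch=PD): no match → kept, r columns NULL.
Total: 3 matched + 5 padded = 8 rows.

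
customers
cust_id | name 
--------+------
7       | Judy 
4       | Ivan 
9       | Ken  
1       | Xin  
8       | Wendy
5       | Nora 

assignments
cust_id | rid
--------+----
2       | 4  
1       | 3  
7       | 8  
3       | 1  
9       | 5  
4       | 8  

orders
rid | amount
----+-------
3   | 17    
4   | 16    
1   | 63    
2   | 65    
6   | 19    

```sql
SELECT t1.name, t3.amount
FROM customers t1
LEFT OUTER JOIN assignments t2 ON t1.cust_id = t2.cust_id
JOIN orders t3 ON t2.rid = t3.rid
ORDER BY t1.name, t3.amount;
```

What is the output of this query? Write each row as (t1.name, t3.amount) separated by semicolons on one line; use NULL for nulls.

(Xin, 17)

Joins associate left-to-right: customers LEFT JOIN assignments on cust_id gives 6 intermediate row(s).
Then INNER JOIN `orders t3` on rid: keep only rows whose t2.rid appears in t3.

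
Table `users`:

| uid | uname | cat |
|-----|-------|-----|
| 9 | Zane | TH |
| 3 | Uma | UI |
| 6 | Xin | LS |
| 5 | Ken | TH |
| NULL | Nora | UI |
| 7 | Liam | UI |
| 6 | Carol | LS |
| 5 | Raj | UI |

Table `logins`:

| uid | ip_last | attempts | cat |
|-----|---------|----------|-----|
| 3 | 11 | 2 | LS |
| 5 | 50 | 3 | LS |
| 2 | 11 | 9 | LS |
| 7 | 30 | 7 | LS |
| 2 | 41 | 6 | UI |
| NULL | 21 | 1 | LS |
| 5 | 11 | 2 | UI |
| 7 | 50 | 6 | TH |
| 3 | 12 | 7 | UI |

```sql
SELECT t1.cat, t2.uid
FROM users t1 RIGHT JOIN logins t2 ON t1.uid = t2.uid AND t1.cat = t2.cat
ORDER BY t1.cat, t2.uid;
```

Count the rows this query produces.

9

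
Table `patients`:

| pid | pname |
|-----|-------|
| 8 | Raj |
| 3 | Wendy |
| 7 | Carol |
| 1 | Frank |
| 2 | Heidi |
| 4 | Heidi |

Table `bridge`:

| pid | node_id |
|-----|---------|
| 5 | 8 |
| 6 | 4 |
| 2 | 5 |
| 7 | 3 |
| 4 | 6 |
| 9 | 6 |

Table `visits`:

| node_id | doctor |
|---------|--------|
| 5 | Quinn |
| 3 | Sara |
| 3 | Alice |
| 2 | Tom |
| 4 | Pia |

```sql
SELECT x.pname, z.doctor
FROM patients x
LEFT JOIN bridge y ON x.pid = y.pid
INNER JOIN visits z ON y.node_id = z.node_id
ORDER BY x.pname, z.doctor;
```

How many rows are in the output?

Evaluate left to right. First `patients x LEFT JOIN bridge y` on pid: 6 row(s).
Then INNER JOIN `visits z` on node_id: keep only rows whose y.node_id appears in z.
Result: 3 row(s).

3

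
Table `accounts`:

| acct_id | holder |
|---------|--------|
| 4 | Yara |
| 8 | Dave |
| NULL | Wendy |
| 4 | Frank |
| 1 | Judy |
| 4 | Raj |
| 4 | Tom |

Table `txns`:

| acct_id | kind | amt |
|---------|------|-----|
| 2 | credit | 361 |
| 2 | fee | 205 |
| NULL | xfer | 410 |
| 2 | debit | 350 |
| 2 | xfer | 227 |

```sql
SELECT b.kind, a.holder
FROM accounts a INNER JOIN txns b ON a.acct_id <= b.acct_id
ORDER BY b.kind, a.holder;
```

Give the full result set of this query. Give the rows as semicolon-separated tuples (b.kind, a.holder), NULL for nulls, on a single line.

(credit, Judy); (debit, Judy); (fee, Judy); (xfer, Judy)

INNER JOIN keeps only pairs where the ON condition holds.
Matching on a.acct_id <= b.acct_id. A NULL in a compared column never satisfies the condition.
- a[0] acct_id=4 → no match; dropped.
- a[1] acct_id=8 → no match; dropped.
- a[2] acct_id=NULL → no match; dropped.
- a[3] acct_id=4 → no match; dropped.
- a[4] acct_id=1 → 4 match(es) in b → 4 row(s).
- a[5] acct_id=4 → no match; dropped.
- a[6] acct_id=4 → no match; dropped.
After projecting and ordering:
b.kind | a.holder
credit | Judy
debit | Judy
fee | Judy
xfer | Judy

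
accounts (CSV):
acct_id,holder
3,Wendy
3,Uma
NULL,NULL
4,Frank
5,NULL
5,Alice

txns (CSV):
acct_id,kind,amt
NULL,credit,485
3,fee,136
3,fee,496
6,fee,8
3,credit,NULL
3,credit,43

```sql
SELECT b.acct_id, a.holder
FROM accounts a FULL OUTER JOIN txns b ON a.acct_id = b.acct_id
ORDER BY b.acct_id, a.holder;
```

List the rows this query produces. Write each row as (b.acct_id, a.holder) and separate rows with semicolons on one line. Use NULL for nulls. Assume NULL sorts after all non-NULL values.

FULL OUTER JOIN keeps every row from both sides; unmatched rows get NULL for the other side's columns.
Matching on a.acct_id = b.acct_id. A NULL in a compared column never satisfies the condition.
- a (acct_id=3) pairs with 4 row(s) of b.
- a (acct_id=3) pairs with 4 row(s) of b.
- a (acct_id=NULL) has no partner → padded with NULL.
- a (acct_id=4) has no partner → padded with NULL.
- a (acct_id=5) has no partner → padded with NULL.
- a (acct_id=5) has no partner → padded with NULL.
- 2 b row(s) had no a match → kept, a columns NULL.

(3, Uma); (3, Uma); (3, Uma); (3, Uma); (3, Wendy); (3, Wendy); (3, Wendy); (3, Wendy); (6, NULL); (NULL, Alice); (NULL, Frank); (NULL, NULL); (NULL, NULL); (NULL, NULL)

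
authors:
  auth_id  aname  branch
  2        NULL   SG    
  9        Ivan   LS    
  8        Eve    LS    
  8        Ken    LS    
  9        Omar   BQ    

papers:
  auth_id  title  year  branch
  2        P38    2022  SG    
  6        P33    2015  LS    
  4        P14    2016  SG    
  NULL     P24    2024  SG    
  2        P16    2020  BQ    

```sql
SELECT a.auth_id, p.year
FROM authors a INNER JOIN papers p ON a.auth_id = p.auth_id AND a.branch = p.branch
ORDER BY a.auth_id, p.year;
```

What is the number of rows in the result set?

INNER JOIN keeps only pairs where the ON condition holds.
Matching on a.auth_id = p.auth_id AND a.branch = p.branch. A NULL in a compared column never satisfies the condition.
- auth_id=2, branch=SG: 1 matching p row(s), so 1 row(s) emitted.
- auth_id=9, branch=LS: no matching p row, dropped.
- auth_id=8, branch=LS: no matching p row, dropped.
- auth_id=8, branch=LS: no matching p row, dropped.
- auth_id=9, branch=BQ: no matching p row, dropped.
Total: 1 rows.

1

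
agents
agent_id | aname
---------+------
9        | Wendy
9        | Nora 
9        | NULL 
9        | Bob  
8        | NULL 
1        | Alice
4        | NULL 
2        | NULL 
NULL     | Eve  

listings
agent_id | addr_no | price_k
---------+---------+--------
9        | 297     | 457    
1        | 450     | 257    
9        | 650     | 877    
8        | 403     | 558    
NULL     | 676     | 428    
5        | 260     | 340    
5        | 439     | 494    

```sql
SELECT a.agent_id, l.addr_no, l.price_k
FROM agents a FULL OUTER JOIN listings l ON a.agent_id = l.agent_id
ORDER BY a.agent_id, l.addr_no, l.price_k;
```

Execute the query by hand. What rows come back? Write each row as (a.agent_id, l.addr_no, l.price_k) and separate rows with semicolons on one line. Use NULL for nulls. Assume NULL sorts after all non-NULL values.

FULL OUTER JOIN keeps every row from both sides; unmatched rows get NULL for the other side's columns.
Matching on a.agent_id = l.agent_id. A NULL in a compared column never satisfies the condition.
- a (agent_id=9) pairs with 2 row(s) of l.
- a (agent_id=9) pairs with 2 row(s) of l.
- a (agent_id=9) pairs with 2 row(s) of l.
- a (agent_id=9) pairs with 2 row(s) of l.
- a (agent_id=8) pairs with 1 row(s) of l.
- a (agent_id=1) pairs with 1 row(s) of l.
- a (agent_id=4) has no partner → padded with NULL.
- a (agent_id=2) has no partner → padded with NULL.
- a (agent_id=NULL) has no partner → padded with NULL.
- 3 l row(s) had no a match → kept, a columns NULL.

(1, 450, 257); (2, NULL, NULL); (4, NULL, NULL); (8, 403, 558); (9, 297, 457); (9, 297, 457); (9, 297, 457); (9, 297, 457); (9, 650, 877); (9, 650, 877); (9, 650, 877); (9, 650, 877); (NULL, 260, 340); (NULL, 439, 494); (NULL, 676, 428); (NULL, NULL, NULL)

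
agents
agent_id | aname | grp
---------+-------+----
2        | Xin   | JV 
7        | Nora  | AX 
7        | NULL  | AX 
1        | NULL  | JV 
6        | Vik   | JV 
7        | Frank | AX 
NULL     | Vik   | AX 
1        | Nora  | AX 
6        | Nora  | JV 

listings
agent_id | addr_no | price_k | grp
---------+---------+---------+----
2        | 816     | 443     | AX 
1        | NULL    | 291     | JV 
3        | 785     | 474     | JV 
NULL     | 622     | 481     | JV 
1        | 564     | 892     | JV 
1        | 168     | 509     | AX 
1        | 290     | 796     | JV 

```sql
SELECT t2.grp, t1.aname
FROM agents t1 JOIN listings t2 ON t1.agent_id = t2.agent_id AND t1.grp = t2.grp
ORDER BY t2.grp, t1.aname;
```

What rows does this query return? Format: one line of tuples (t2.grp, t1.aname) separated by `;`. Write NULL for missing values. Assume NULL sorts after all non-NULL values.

(AX, Nora); (JV, NULL); (JV, NULL); (JV, NULL)

INNER JOIN keeps only pairs where the ON condition holds.
Matching on t1.agent_id = t2.agent_id AND t1.grp = t2.grp. A NULL in a compared column never satisfies the condition.
Matched pairs: 4.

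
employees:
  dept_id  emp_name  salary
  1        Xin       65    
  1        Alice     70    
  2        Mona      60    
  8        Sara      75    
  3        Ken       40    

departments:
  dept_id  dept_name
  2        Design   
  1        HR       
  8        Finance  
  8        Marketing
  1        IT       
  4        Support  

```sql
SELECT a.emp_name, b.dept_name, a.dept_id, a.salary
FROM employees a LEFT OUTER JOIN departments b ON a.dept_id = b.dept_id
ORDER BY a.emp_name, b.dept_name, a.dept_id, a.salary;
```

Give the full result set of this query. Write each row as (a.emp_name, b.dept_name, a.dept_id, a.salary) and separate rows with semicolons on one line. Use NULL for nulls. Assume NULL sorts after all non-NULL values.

LEFT JOIN keeps every row from `employees`; unmatched rows get NULL for `departments`'s columns.
Matching on a.dept_id = b.dept_id.
- a (dept_id=1) pairs with 2 row(s) of b.
- a (dept_id=1) pairs with 2 row(s) of b.
- a (dept_id=2) pairs with 1 row(s) of b.
- a (dept_id=8) pairs with 2 row(s) of b.
- a (dept_id=3) has no partner → padded with NULL.
After projecting and ordering:
a.emp_name | b.dept_name | a.dept_id | a.salary
Alice | HR | 1 | 70
Alice | IT | 1 | 70
Ken | NULL | 3 | 40
Mona | Design | 2 | 60
Sara | Finance | 8 | 75
Sara | Marketing | 8 | 75
Xin | HR | 1 | 65
Xin | IT | 1 | 65

(Alice, HR, 1, 70); (Alice, IT, 1, 70); (Ken, NULL, 3, 40); (Mona, Design, 2, 60); (Sara, Finance, 8, 75); (Sara, Marketing, 8, 75); (Xin, HR, 1, 65); (Xin, IT, 1, 65)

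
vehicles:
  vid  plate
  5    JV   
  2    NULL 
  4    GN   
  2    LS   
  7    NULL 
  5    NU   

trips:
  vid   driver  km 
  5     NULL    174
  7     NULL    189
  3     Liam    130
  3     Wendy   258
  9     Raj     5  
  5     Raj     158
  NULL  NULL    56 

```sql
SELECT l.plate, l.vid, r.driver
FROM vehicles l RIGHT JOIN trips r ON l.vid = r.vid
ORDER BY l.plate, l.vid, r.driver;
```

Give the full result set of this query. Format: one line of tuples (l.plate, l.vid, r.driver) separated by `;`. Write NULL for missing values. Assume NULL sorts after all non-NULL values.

RIGHT JOIN keeps every row from `trips`; unmatched rows get NULL for `vehicles`'s columns.
Matching on l.vid = r.vid. A NULL in a compared column never satisfies the condition.
Matched pairs: 5; unmatched r rows kept: 4.

(JV, 5, Raj); (JV, 5, NULL); (NU, 5, Raj); (NU, 5, NULL); (NULL, 7, NULL); (NULL, NULL, Liam); (NULL, NULL, Raj); (NULL, NULL, Wendy); (NULL, NULL, NULL)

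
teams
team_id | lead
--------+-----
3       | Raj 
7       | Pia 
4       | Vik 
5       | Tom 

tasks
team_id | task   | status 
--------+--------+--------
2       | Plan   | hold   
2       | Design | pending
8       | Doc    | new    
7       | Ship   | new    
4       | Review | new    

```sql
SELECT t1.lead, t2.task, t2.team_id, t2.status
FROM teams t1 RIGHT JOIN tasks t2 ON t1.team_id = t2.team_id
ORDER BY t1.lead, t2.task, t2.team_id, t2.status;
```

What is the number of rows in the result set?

RIGHT JOIN keeps every row from `tasks`; unmatched rows get NULL for `teams`'s columns.
Matching on t1.team_id = t2.team_id.
- t1[0] team_id=3 → no match.
- t1[1] team_id=7 → 1 match(es) in t2 → 1 row(s).
- t1[2] team_id=4 → 1 match(es) in t2 → 1 row(s).
- t1[3] team_id=5 → no match.
- plus 3 unmatched t2 row(s), each kept with NULL t1 columns.
Total: 2 matched + 3 padded = 5 rows.

5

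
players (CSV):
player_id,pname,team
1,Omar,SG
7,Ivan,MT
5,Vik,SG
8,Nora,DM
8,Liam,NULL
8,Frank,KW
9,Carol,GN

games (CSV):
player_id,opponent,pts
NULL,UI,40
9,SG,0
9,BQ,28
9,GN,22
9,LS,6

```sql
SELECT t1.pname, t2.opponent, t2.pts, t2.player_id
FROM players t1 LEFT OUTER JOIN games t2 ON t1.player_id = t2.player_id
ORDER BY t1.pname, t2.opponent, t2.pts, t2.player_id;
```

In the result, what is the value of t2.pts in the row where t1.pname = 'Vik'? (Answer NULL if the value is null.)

LEFT JOIN keeps every row from `players`; unmatched rows get NULL for `games`'s columns.
Matching on t1.player_id = t2.player_id. A NULL in a compared column never satisfies the condition.
Matched pairs: 4; unmatched t1 rows kept: 6.

NULL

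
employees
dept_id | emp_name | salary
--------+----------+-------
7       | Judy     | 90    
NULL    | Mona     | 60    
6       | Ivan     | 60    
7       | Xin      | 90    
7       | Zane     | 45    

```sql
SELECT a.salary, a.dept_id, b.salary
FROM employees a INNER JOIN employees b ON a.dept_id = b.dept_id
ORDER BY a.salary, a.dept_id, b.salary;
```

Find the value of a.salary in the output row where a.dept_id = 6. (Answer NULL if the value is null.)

INNER JOIN keeps only pairs where the ON condition holds.
Matching on a.dept_id = b.dept_id. A NULL in a compared column never satisfies the condition.
- a row (dept_id=7): matches 3 b row(s) → 3 output row(s).
- a row (dept_id=NULL): no match → dropped.
- a row (dept_id=6): matches 1 b row(s) → 1 output row(s).
- a row (dept_id=7): matches 3 b row(s) → 3 output row(s).
- a row (dept_id=7): matches 3 b row(s) → 3 output row(s).

60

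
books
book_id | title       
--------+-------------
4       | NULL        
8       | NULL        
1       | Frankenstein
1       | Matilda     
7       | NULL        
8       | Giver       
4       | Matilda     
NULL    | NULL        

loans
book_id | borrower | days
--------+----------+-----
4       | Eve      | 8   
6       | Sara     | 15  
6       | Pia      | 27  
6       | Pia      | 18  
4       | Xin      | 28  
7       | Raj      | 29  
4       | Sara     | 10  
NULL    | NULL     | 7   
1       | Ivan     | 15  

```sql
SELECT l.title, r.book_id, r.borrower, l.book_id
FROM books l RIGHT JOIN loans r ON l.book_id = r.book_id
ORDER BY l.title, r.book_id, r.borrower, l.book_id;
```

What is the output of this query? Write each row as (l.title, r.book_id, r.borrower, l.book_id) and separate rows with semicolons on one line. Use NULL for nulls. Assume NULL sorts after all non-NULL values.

(Frankenstein, 1, Ivan, 1); (Matilda, 1, Ivan, 1); (Matilda, 4, Eve, 4); (Matilda, 4, Sara, 4); (Matilda, 4, Xin, 4); (NULL, 4, Eve, 4); (NULL, 4, Sara, 4); (NULL, 4, Xin, 4); (NULL, 6, Pia, NULL); (NULL, 6, Pia, NULL); (NULL, 6, Sara, NULL); (NULL, 7, Raj, 7); (NULL, NULL, NULL, NULL)

RIGHT JOIN keeps every row from `loans`; unmatched rows get NULL for `books`'s columns.
Matching on l.book_id = r.book_id. A NULL in a compared column never satisfies the condition.
- l row (book_id=4): matches 3 r row(s) → 3 output row(s).
- l row (book_id=8): no match.
- l row (book_id=1): matches 1 r row(s) → 1 output row(s).
- l row (book_id=1): matches 1 r row(s) → 1 output row(s).
- l row (book_id=7): matches 1 r row(s) → 1 output row(s).
- l row (book_id=8): no match.
- l row (book_id=4): matches 3 r row(s) → 3 output row(s).
- l row (book_id=NULL): no match.
- plus 4 unmatched r row(s), each kept with NULL l columns.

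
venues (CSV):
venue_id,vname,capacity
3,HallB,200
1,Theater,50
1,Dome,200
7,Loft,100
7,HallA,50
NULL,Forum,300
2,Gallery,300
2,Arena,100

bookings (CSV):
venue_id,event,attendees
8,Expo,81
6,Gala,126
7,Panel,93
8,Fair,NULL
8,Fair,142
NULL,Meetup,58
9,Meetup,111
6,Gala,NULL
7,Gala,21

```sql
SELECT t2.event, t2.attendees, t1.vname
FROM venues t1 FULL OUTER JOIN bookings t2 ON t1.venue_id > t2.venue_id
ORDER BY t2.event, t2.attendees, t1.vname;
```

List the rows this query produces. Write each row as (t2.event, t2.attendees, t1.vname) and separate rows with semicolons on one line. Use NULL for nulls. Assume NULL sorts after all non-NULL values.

FULL OUTER JOIN keeps every row from both sides; unmatched rows get NULL for the other side's columns.
Matching on t1.venue_id > t2.venue_id. A NULL in a compared column never satisfies the condition.
Matched pairs: 4; unmatched t1 rows kept: 6; unmatched t2 rows kept: 7.

(Expo, 81, NULL); (Fair, 142, NULL); (Fair, NULL, NULL); (Gala, 21, NULL); (Gala, 126, HallA); (Gala, 126, Loft); (Gala, NULL, HallA); (Gala, NULL, Loft); (Meetup, 58, NULL); (Meetup, 111, NULL); (Panel, 93, NULL); (NULL, NULL, Arena); (NULL, NULL, Dome); (NULL, NULL, Forum); (NULL, NULL, Gallery); (NULL, NULL, HallB); (NULL, NULL, Theater)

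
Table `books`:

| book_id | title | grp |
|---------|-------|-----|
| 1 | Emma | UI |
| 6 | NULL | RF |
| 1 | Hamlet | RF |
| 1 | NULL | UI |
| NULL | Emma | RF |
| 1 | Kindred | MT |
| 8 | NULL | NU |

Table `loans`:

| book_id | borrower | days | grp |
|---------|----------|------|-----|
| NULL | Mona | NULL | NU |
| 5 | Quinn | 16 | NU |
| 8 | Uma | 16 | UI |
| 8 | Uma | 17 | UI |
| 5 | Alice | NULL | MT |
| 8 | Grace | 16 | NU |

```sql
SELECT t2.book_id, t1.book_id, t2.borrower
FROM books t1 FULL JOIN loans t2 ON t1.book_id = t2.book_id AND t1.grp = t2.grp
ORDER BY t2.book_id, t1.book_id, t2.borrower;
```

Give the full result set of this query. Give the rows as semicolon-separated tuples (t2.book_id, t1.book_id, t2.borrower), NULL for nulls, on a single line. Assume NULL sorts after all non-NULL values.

(5, NULL, Alice); (5, NULL, Quinn); (8, 8, Grace); (8, NULL, Uma); (8, NULL, Uma); (NULL, 1, NULL); (NULL, 1, NULL); (NULL, 1, NULL); (NULL, 1, NULL); (NULL, 6, NULL); (NULL, NULL, Mona); (NULL, NULL, NULL)

FULL OUTER JOIN keeps every row from both sides; unmatched rows get NULL for the other side's columns.
Matching on t1.book_id = t2.book_id AND t1.grp = t2.grp. A NULL in a compared column never satisfies the condition.
Matched pairs: 1; unmatched t1 rows kept: 6; unmatched t2 rows kept: 5.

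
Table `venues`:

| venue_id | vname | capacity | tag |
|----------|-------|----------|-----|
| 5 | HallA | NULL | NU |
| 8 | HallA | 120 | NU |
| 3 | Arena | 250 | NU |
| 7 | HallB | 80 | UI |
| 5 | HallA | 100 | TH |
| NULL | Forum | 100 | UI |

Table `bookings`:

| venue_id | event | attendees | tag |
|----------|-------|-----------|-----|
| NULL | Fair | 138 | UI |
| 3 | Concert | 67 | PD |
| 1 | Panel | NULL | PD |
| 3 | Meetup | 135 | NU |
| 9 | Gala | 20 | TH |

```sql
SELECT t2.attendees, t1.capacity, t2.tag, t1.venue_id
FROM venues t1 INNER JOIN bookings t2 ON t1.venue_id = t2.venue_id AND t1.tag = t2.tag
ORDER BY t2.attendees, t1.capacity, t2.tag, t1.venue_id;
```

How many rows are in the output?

1

INNER JOIN keeps only pairs where the ON condition holds.
Matching on t1.venue_id = t2.venue_id AND t1.tag = t2.tag. A NULL in a compared column never satisfies the condition.
Matched pairs: 1.
Total: 1 rows.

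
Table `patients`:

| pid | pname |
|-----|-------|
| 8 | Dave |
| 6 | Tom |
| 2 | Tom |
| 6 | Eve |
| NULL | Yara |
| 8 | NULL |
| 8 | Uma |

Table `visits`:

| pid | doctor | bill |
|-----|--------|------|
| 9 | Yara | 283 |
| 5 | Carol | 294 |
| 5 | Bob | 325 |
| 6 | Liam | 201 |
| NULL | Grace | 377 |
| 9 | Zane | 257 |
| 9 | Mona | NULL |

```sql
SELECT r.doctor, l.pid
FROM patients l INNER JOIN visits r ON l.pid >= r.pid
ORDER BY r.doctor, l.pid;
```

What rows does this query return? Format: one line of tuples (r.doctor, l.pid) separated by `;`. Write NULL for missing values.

(Bob, 6); (Bob, 6); (Bob, 8); (Bob, 8); (Bob, 8); (Carol, 6); (Carol, 6); (Carol, 8); (Carol, 8); (Carol, 8); (Liam, 6); (Liam, 6); (Liam, 8); (Liam, 8); (Liam, 8)

INNER JOIN keeps only pairs where the ON condition holds.
Matching on l.pid >= r.pid. A NULL in a compared column never satisfies the condition.
- l[0] pid=8 → 3 match(es) in r → 3 row(s).
- l[1] pid=6 → 3 match(es) in r → 3 row(s).
- l[2] pid=2 → no match; dropped.
- l[3] pid=6 → 3 match(es) in r → 3 row(s).
- l[4] pid=NULL → no match; dropped.
- l[5] pid=8 → 3 match(es) in r → 3 row(s).
- l[6] pid=8 → 3 match(es) in r → 3 row(s).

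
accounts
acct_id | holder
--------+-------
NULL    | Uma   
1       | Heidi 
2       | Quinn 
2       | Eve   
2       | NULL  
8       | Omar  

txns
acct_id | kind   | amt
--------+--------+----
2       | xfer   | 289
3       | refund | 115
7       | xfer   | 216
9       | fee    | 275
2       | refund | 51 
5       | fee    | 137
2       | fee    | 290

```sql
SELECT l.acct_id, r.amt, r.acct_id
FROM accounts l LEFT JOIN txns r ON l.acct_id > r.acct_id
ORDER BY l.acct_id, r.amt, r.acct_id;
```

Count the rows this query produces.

11

LEFT JOIN keeps every row from `accounts`; unmatched rows get NULL for `txns`'s columns.
Matching on l.acct_id > r.acct_id. A NULL in a compared column never satisfies the condition.
Matched pairs: 6; unmatched l rows kept: 5.
Total: 6 matched + 5 padded = 11 rows.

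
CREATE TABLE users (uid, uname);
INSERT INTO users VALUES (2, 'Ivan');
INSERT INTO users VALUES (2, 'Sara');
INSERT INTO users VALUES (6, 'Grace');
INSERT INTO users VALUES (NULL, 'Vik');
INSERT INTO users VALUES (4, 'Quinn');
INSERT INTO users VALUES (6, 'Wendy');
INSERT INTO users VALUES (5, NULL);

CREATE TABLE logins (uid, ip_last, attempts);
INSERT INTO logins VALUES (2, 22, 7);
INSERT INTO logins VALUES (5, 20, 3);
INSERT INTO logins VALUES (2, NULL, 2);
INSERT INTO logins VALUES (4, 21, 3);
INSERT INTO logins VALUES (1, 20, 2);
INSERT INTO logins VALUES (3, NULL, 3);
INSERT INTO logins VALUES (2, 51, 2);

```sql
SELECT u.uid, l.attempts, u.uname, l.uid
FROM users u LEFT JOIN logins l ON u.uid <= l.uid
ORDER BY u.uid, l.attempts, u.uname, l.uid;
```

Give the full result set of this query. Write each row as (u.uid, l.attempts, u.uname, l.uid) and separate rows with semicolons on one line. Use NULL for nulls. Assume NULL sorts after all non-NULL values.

(2, 2, Ivan, 2); (2, 2, Ivan, 2); (2, 2, Sara, 2); (2, 2, Sara, 2); (2, 3, Ivan, 3); (2, 3, Ivan, 4); (2, 3, Ivan, 5); (2, 3, Sara, 3); (2, 3, Sara, 4); (2, 3, Sara, 5); (2, 7, Ivan, 2); (2, 7, Sara, 2); (4, 3, Quinn, 4); (4, 3, Quinn, 5); (5, 3, NULL, 5); (6, NULL, Grace, NULL); (6, NULL, Wendy, NULL); (NULL, NULL, Vik, NULL)

LEFT JOIN keeps every row from `users`; unmatched rows get NULL for `logins`'s columns.
Matching on u.uid <= l.uid. A NULL in a compared column never satisfies the condition.
- uid=2: 6 matching l row(s), so 6 row(s) emitted.
- uid=2: 6 matching l row(s), so 6 row(s) emitted.
- uid=6: no l row matches, row kept with l columns NULL.
- uid=NULL: no l row matches, row kept with l columns NULL.
- uid=4: 2 matching l row(s), so 2 row(s) emitted.
- uid=6: no l row matches, row kept with l columns NULL.
- uid=5: 1 matching l row(s), so 1 row(s) emitted.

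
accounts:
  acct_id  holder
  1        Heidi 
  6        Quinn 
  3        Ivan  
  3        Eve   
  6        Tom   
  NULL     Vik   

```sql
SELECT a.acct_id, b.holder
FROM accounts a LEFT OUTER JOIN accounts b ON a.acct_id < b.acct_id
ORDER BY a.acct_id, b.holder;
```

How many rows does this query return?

LEFT JOIN keeps every row from `accounts a`; unmatched rows get NULL for `accounts b`'s columns.
Matching on a.acct_id < b.acct_id. A NULL in a compared column never satisfies the condition.
- a row (acct_id=1): matches 4 b row(s) → 4 output row(s).
- a row (acct_id=6): no match → kept, b columns NULL.
- a row (acct_id=3): matches 2 b row(s) → 2 output row(s).
- a row (acct_id=3): matches 2 b row(s) → 2 output row(s).
- a row (acct_id=6): no match → kept, b columns NULL.
- a row (acct_id=NULL): no match → kept, b columns NULL.
Total: 8 matched + 3 padded = 11 rows.

11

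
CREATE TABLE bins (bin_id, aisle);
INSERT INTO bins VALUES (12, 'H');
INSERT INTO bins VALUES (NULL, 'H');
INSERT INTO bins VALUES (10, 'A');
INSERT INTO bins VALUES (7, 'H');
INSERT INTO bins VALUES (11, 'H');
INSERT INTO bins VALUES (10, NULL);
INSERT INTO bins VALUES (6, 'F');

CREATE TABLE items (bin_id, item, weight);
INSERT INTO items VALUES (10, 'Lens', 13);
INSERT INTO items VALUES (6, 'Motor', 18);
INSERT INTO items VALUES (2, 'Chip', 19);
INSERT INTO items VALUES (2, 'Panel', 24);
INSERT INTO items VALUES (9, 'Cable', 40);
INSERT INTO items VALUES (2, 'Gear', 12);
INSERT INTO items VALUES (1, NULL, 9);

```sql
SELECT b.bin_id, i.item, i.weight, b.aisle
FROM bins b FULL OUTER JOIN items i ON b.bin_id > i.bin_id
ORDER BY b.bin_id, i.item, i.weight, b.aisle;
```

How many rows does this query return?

36

FULL OUTER JOIN keeps every row from both sides; unmatched rows get NULL for the other side's columns.
Matching on b.bin_id > i.bin_id. A NULL in a compared column never satisfies the condition.
- b row (bin_id=12): matches 7 i row(s) → 7 output row(s).
- b row (bin_id=NULL): no match → kept, i columns NULL.
- b row (bin_id=10): matches 6 i row(s) → 6 output row(s).
- b row (bin_id=7): matches 5 i row(s) → 5 output row(s).
- b row (bin_id=11): matches 7 i row(s) → 7 output row(s).
- b row (bin_id=10): matches 6 i row(s) → 6 output row(s).
- b row (bin_id=6): matches 4 i row(s) → 4 output row(s).
Total: 35 matched + 1 padded = 36 rows.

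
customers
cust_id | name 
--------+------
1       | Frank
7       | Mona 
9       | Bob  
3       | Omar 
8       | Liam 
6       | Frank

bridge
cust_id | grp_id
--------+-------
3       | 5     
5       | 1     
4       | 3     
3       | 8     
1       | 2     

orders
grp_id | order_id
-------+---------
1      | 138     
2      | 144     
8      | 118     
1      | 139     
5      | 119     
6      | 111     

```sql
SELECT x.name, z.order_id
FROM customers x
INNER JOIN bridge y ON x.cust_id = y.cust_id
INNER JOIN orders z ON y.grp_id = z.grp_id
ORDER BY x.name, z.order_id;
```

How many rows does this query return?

3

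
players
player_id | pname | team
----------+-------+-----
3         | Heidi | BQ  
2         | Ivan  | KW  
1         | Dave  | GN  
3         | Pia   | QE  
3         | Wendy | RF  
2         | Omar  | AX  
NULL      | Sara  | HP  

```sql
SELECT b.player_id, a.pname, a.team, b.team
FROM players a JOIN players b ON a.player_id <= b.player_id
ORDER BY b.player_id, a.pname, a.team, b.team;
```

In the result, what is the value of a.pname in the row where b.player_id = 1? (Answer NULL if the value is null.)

Dave

INNER JOIN keeps only pairs where the ON condition holds.
Matching on a.player_id <= b.player_id. A NULL in a compared column never satisfies the condition.
- player_id=3: 3 matching b row(s), so 3 row(s) emitted.
- player_id=2: 5 matching b row(s), so 5 row(s) emitted.
- player_id=1: 6 matching b row(s), so 6 row(s) emitted.
- player_id=3: 3 matching b row(s), so 3 row(s) emitted.
- player_id=3: 3 matching b row(s), so 3 row(s) emitted.
- player_id=2: 5 matching b row(s), so 5 row(s) emitted.
- player_id=NULL: no matching b row, dropped.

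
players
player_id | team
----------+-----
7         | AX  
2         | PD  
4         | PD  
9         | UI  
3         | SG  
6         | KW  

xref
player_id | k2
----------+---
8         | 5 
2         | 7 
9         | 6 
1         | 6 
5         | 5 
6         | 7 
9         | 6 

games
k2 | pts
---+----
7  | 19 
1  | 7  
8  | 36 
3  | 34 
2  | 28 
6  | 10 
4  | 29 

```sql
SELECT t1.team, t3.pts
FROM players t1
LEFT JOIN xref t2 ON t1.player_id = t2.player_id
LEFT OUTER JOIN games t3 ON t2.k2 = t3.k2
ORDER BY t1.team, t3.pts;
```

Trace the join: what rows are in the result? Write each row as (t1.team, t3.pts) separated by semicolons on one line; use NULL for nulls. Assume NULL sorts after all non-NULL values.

(AX, NULL); (KW, 19); (PD, 19); (PD, NULL); (SG, NULL); (UI, 10); (UI, 10)

Evaluate left to right. First `players t1 LEFT JOIN xref t2` on player_id: 7 row(s).
Then LEFT JOIN `games t3` on k2: each of those 7 rows is kept; rows whose t2.k2 has no match in t3 get NULL for t3's columns.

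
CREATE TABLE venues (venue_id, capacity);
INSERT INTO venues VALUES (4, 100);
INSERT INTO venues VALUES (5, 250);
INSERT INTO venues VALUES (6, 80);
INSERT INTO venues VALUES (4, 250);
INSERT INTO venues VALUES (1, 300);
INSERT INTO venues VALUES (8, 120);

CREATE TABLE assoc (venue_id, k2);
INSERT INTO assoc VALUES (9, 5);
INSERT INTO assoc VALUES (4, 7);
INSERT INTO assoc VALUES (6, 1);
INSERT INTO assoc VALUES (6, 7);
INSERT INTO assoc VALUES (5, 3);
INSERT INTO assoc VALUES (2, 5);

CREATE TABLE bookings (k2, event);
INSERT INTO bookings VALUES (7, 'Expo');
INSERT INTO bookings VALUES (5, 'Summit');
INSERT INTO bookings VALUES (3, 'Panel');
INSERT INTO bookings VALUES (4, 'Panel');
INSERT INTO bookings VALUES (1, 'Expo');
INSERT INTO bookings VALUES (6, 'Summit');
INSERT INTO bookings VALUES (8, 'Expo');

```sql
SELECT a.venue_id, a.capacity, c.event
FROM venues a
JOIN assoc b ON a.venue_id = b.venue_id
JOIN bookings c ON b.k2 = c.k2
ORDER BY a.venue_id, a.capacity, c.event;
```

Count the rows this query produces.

5

Joins associate left-to-right: venues INNER JOIN assoc on venue_id gives 5 intermediate row(s).
Then INNER JOIN `bookings c` on k2: keep only rows whose b.k2 appears in c.
Result: 5 row(s).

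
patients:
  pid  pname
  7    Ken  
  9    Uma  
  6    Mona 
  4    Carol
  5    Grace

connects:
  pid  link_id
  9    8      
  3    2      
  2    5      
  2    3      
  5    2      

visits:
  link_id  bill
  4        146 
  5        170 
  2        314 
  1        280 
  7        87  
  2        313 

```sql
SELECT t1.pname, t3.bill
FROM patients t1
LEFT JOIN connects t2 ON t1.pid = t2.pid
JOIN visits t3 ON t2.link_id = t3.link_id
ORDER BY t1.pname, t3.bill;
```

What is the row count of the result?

2

Joins associate left-to-right: patients LEFT JOIN connects on pid gives 5 intermediate row(s).
Then INNER JOIN `visits t3` on link_id: keep only rows whose t2.link_id appears in t3.
Result: 2 row(s).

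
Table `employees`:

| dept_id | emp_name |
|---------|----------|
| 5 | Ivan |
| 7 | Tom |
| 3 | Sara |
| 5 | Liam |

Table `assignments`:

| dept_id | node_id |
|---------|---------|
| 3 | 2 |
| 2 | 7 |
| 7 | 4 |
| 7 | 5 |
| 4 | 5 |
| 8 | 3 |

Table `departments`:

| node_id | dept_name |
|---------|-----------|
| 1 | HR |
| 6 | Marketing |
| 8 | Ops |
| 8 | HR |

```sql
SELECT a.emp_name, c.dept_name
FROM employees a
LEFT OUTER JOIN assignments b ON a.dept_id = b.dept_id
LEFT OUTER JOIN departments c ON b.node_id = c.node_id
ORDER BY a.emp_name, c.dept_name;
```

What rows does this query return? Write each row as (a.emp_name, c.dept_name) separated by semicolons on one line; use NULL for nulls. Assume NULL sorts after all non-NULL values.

Joins associate left-to-right: employees LEFT JOIN assignments on dept_id gives 5 intermediate row(s).
Then LEFT JOIN `departments c` on node_id: each of those 5 rows is kept; rows whose b.node_id has no match in c get NULL for c's columns.

(Ivan, NULL); (Liam, NULL); (Sara, NULL); (Tom, NULL); (Tom, NULL)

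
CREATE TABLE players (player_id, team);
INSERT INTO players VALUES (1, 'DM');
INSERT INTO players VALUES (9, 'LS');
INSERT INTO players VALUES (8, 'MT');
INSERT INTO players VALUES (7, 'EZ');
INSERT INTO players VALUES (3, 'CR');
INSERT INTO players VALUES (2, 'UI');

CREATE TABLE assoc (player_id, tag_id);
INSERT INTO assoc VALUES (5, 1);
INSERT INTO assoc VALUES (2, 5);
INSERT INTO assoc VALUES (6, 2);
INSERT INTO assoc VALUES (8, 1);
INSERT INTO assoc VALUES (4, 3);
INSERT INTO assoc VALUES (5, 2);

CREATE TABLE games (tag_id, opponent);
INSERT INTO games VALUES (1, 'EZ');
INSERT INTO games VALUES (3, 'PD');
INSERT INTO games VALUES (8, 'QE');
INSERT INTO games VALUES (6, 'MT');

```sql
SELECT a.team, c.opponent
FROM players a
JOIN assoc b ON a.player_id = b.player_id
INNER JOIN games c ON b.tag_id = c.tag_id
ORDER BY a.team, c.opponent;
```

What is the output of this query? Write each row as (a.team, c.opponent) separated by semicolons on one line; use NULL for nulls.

Joins associate left-to-right: players INNER JOIN assoc on player_id gives 2 intermediate row(s).
Then INNER JOIN `games c` on tag_id: keep only rows whose b.tag_id appears in c.

(MT, EZ)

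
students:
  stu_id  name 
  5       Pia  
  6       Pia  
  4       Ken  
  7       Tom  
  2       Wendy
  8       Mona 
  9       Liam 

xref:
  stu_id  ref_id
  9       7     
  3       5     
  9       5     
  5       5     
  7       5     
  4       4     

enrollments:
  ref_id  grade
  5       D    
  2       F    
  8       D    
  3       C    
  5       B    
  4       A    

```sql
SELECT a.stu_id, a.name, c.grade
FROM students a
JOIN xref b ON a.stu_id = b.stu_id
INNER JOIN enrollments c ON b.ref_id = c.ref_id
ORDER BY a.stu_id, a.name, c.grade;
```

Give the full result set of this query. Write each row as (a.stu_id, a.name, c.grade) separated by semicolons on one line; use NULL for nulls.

Joins associate left-to-right: students INNER JOIN xref on stu_id gives 5 intermediate row(s).
Then INNER JOIN `enrollments c` on ref_id: keep only rows whose b.ref_id appears in c.

(4, Ken, A); (5, Pia, B); (5, Pia, D); (7, Tom, B); (7, Tom, D); (9, Liam, B); (9, Liam, D)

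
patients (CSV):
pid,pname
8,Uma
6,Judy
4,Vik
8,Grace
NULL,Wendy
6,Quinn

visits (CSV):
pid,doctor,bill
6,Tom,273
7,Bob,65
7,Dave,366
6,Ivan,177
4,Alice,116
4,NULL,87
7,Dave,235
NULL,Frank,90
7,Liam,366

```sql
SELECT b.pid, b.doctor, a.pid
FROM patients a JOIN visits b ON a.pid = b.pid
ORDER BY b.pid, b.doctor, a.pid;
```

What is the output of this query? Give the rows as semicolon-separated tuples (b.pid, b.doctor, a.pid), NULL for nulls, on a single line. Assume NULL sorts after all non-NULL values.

(4, Alice, 4); (4, NULL, 4); (6, Ivan, 6); (6, Ivan, 6); (6, Tom, 6); (6, Tom, 6)

INNER JOIN keeps only pairs where the ON condition holds.
Matching on a.pid = b.pid. A NULL in a compared column never satisfies the condition.
- a (pid=8) has no partner → excluded.
- a (pid=6) pairs with 2 row(s) of b.
- a (pid=4) pairs with 2 row(s) of b.
- a (pid=8) has no partner → excluded.
- a (pid=NULL) has no partner → excluded.
- a (pid=6) pairs with 2 row(s) of b.
After projecting and ordering:
b.pid | b.doctor | a.pid
4 | Alice | 4
4 | NULL | 4
6 | Ivan | 6
6 | Ivan | 6
6 | Tom | 6
6 | Tom | 6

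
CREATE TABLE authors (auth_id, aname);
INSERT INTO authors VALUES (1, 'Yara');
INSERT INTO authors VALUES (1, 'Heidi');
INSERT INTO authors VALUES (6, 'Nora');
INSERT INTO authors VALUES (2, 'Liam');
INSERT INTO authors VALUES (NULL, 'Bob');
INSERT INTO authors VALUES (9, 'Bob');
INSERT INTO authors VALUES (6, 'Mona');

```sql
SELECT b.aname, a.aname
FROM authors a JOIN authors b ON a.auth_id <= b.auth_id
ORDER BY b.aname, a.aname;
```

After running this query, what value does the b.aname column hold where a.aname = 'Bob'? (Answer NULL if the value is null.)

INNER JOIN keeps only pairs where the ON condition holds.
Matching on a.auth_id <= b.auth_id. A NULL in a compared column never satisfies the condition.
- a[0] auth_id=1 → 6 match(es) in b → 6 row(s).
- a[1] auth_id=1 → 6 match(es) in b → 6 row(s).
- a[2] auth_id=6 → 3 match(es) in b → 3 row(s).
- a[3] auth_id=2 → 4 match(es) in b → 4 row(s).
- a[4] auth_id=NULL → no match; dropped.
- a[5] auth_id=9 → 1 match(es) in b → 1 row(s).
- a[6] auth_id=6 → 3 match(es) in b → 3 row(s).

Bob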